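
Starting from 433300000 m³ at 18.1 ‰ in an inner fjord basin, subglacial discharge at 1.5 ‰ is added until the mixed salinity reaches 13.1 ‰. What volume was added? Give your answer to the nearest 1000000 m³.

187000000 m³

Salt balance: 433,300,000×18.1 + V×1.5 = (433,300,000+V)×13.1
7,842,730,000 + 1.5V = 5,676,230,000 + 13.1V
2,166,500,000 = 11.6V
V = 186,767,241.38 m³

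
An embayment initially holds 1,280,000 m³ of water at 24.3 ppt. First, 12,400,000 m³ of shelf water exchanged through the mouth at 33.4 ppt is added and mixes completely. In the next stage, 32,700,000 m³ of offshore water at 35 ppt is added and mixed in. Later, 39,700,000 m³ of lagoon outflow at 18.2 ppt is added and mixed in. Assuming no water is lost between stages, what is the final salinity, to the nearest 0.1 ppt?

Salt balance:
Initial salt = 1,280,000×24.3 = 31,104,000
After stage 1: salt = 31,104,000 + 12,400,000×33.4 = 445,264,000; volume = 13,680,000 m³; S = 32.549 ppt
After stage 2: salt = 445,264,000 + 32,700,000×35 = 1,589,764,000; volume = 46,380,000 m³; S = 34.277 ppt
After stage 3: salt = 1,589,764,000 + 39,700,000×18.2 = 2,312,304,000; volume = 86,080,000 m³
S = 2,312,304,000 / 86,080,000 = 26.8623 ppt

26.9 ppt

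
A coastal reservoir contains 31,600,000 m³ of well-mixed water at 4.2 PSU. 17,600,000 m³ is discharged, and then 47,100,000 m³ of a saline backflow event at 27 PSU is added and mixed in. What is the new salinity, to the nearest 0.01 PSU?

21.78 PSU

Remaining after removal: 14,000,000 m³ at 4.2 PSU (salt = 58,800,000)
After addition: salt = 58,800,000 + 47,100,000×27 = 1,330,500,000; volume = 61,100,000 m³
S = 1,330,500,000 / 61,100,000 = 21.7758 PSU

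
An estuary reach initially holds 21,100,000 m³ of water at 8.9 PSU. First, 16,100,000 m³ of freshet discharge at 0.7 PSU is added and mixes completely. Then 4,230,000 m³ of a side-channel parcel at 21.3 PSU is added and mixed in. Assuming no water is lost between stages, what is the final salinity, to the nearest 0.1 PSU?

7.0 PSU

Weighted by volume,
Initial salt = 21,100,000×8.9 = 187,790,000
After stage 1: salt = 187,790,000 + 16,100,000×0.7 = 199,060,000; volume = 37,200,000 m³; S = 5.351 PSU
After stage 2: salt = 199,060,000 + 4,230,000×21.3 = 289,159,000; volume = 41,430,000 m³
S = 289,159,000 / 41,430,000 = 6.9795 PSU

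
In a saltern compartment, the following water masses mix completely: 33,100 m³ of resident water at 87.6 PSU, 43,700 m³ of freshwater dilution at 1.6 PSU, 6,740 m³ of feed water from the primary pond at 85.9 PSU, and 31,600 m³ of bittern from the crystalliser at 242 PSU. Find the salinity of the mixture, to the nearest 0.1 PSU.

97.2 PSU

Total salt / total volume:
salt = 33,100×87.6 + 43,700×1.6 + 6,740×85.9 + 31,600×242 = 2,899,560 + 69,920 + 578,966 + 7,647,200 = 11,195,646
volume = 33,100 + 43,700 + 6,740 + 31,600 = 115,140 m³
S = 11,195,646 / 115,140 = 97.235 PSU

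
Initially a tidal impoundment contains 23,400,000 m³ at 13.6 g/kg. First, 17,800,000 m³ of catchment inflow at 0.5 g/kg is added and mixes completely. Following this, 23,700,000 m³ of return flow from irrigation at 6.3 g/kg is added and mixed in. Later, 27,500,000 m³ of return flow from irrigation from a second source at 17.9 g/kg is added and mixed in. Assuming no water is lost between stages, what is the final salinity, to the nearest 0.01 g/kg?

10.48 g/kg

Total salt / total volume:
Initial salt = 23,400,000×13.6 = 318,240,000
After stage 1: salt = 318,240,000 + 17,800,000×0.5 = 327,140,000; volume = 41,200,000 m³; S = 7.94 g/kg
After stage 2: salt = 327,140,000 + 23,700,000×6.3 = 476,450,000; volume = 64,900,000 m³; S = 7.341 g/kg
After stage 3: salt = 476,450,000 + 27,500,000×17.9 = 968,700,000; volume = 92,400,000 m³
S = 968,700,000 / 92,400,000 = 10.4838 g/kg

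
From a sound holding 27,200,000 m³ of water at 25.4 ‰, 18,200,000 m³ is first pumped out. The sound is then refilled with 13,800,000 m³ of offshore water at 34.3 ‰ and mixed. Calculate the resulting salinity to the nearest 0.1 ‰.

Remaining after removal: 9,000,000 m³ at 25.4 ‰ (salt = 228,600,000)
After addition: salt = 228,600,000 + 13,800,000×34.3 = 701,940,000; volume = 22,800,000 m³
S = 701,940,000 / 22,800,000 = 30.7868 ‰

30.8 ‰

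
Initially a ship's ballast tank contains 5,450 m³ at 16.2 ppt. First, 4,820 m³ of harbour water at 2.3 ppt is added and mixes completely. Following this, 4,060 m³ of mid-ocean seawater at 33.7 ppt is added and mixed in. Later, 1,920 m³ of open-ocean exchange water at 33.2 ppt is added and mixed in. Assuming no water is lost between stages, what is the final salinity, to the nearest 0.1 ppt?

18.5 ppt

Salt balance:
Initial salt = 5,450×16.2 = 88,290
After stage 1: salt = 88,290 + 4,820×2.3 = 99,376; volume = 10,270 m³; S = 9.676 ppt
After stage 2: salt = 99,376 + 4,060×33.7 = 236,198; volume = 14,330 m³; S = 16.483 ppt
After stage 3: salt = 236,198 + 1,920×33.2 = 299,942; volume = 16,250 m³
S = 299,942 / 16,250 = 18.458 ppt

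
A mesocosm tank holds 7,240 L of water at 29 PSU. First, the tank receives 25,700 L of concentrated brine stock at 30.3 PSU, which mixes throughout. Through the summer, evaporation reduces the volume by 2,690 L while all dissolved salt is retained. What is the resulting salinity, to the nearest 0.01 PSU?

After mixing: salt = 7,240×29 + 25,700×30.3 = 988,670; volume = 32,940 L
After evaporation: salt unchanged = 988,670; volume = 32,940 − 2,690 = 30,250 L
S = 988,670 / 30,250 = 32.6833 PSU

32.68 PSU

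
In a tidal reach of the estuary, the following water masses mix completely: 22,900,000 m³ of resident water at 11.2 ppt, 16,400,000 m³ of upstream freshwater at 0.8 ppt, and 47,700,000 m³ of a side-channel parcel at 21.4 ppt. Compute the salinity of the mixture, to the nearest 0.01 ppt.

14.83 ppt

Salt balance:
salt = 22,900,000×11.2 + 16,400,000×0.8 + 47,700,000×21.4 = 256,480,000 + 13,120,000 + 1,020,780,000 = 1,290,380,000
volume = 22,900,000 + 16,400,000 + 47,700,000 = 87,000,000 m³
S = 1,290,380,000 / 87,000,000 = 14.832 ppt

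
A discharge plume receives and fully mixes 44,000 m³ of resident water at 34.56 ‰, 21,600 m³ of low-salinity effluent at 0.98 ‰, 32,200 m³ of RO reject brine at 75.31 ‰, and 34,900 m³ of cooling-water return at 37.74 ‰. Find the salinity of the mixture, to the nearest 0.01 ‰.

39.82 ‰

Conserving salt mass:
salt = 44,000×34.56 + 21,600×0.98 + 32,200×75.31 + 34,900×37.74 = 1,520,640 + 21,168 + 2,424,982 + 1,317,126 = 5,283,916
volume = 44,000 + 21,600 + 32,200 + 34,900 = 132,700 m³
S = 5,283,916 / 132,700 = 39.8185 ‰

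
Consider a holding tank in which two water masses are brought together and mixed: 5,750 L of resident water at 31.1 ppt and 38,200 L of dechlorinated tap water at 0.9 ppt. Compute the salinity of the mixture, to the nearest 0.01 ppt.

4.85 ppt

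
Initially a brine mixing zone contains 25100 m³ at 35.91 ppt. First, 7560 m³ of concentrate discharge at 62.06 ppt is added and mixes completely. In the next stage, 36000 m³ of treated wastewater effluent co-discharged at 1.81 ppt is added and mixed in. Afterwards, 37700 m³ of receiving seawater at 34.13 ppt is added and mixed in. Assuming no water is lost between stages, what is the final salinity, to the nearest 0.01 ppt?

Salt balance:
Initial salt = 25,100×35.91 = 901,341
After stage 1: salt = 901,341 + 7,560×62.06 = 1,370,514.6; volume = 32,660 m³; S = 41.963 ppt
After stage 2: salt = 1,370,514.6 + 36,000×1.81 = 1,435,674.6; volume = 68,660 m³; S = 20.91 ppt
After stage 3: salt = 1,435,674.6 + 37,700×34.13 = 2,722,375.6; volume = 106,360 m³
S = 2,722,375.6 / 106,360 = 25.5959 ppt

25.60 ppt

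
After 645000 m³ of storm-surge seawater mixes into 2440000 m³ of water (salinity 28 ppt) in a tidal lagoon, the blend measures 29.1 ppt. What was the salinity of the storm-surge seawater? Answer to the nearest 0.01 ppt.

Salt balance: 2,440,000×28 + 645,000×S = 3,085,000×29.1
68,320,000 + 645,000·S = 89,773,500
S = (89,773,500 − 68,320,000) / 645,000 = 33.2612 ppt

33.26 ppt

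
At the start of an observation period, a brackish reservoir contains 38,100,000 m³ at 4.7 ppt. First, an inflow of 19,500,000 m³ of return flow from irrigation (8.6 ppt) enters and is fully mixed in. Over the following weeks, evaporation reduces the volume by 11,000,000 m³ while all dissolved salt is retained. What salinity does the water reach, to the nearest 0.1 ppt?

After mixing: salt = 38,100,000×4.7 + 19,500,000×8.6 = 346,770,000; volume = 57,600,000 m³
After evaporation: salt unchanged = 346,770,000; volume = 57,600,000 − 11,000,000 = 46,600,000 m³
S = 346,770,000 / 46,600,000 = 7.4414 ppt

7.4 ppt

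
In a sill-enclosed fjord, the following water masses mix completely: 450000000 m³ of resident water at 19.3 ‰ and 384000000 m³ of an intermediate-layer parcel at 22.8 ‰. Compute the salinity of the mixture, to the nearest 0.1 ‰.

20.9 ‰

By conservation of dissolved salt,
salt = 450,000,000×19.3 + 384,000,000×22.8 = 8,685,000,000 + 8,755,200,000 = 17,440,200,000
volume = 450,000,000 + 384,000,000 = 834,000,000 m³
S = 17,440,200,000 / 834,000,000 = 20.912 ‰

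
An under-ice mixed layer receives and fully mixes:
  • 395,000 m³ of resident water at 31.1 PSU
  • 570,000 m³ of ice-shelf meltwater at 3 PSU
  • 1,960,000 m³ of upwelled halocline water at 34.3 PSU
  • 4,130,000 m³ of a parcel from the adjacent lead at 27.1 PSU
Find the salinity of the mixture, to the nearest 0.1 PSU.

27.4 PSU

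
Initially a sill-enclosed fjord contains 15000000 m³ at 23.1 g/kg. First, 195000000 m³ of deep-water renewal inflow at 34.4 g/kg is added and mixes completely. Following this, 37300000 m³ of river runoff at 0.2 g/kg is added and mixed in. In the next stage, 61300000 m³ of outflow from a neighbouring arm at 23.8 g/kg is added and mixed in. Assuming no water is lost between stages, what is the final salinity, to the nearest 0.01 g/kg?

27.61 g/kg

Total salt / total volume:
Initial salt = 15,000,000×23.1 = 346,500,000
After stage 1: salt = 346,500,000 + 195,000,000×34.4 = 7,054,500,000; volume = 210,000,000 m³; S = 33.593 g/kg
After stage 2: salt = 7,054,500,000 + 37,300,000×0.2 = 7,061,960,000; volume = 247,300,000 m³; S = 28.556 g/kg
After stage 3: salt = 7,061,960,000 + 61,300,000×23.8 = 8,520,900,000; volume = 308,600,000 m³
S = 8,520,900,000 / 308,600,000 = 27.6115 g/kg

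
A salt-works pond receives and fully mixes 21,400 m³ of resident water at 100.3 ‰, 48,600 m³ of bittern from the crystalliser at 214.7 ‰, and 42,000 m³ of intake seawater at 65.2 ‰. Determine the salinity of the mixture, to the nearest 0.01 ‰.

Salt balance:
salt = 21,400×100.3 + 48,600×214.7 + 42,000×65.2 = 2,146,420 + 10,434,420 + 2,738,400 = 15,319,240
volume = 21,400 + 48,600 + 42,000 = 112,000 m³
S = 15,319,240 / 112,000 = 136.7789 ‰

136.78 ‰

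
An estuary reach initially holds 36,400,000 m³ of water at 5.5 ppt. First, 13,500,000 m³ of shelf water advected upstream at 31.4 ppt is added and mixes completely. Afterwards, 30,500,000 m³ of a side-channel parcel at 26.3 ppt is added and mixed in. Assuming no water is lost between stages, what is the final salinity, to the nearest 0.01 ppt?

Conserving salt mass:
Initial salt = 36,400,000×5.5 = 200,200,000
After stage 1: salt = 200,200,000 + 13,500,000×31.4 = 624,100,000; volume = 49,900,000 m³; S = 12.507 ppt
After stage 2: salt = 624,100,000 + 30,500,000×26.3 = 1,426,250,000; volume = 80,400,000 m³
S = 1,426,250,000 / 80,400,000 = 17.7394 ppt

17.74 ppt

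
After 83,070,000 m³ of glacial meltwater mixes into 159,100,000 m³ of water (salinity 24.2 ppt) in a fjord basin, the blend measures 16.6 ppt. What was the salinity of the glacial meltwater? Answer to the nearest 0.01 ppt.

Salt balance: 159,100,000×24.2 + 83,070,000×S = 242,170,000×16.6
3,850,220,000 + 83,070,000·S = 4,020,022,000
S = (4,020,022,000 − 3,850,220,000) / 83,070,000 = 2.0441 ppt

2.04 ppt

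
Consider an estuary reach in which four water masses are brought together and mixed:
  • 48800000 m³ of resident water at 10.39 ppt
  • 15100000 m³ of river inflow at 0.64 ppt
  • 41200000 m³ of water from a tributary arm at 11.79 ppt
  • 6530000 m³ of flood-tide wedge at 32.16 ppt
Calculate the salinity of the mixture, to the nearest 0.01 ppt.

Weighted by volume,
salt = 48,800,000×10.39 + 15,100,000×0.64 + 41,200,000×11.79 + 6,530,000×32.16 = 507,032,000 + 9,664,000 + 485,748,000 + 210,004,800 = 1,212,448,800
volume = 48,800,000 + 15,100,000 + 41,200,000 + 6,530,000 = 111,630,000 m³
S = 1,212,448,800 / 111,630,000 = 10.8613 ppt

10.86 ppt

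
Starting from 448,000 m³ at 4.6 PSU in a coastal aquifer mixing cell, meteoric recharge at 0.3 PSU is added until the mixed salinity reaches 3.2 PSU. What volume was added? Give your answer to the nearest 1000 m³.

216000 m³

Salt balance: 448,000×4.6 + V×0.3 = (448,000+V)×3.2
2,060,800 + 0.3V = 1,433,600 + 3.2V
627,200 = 2.9V
V = 216,275.86 m³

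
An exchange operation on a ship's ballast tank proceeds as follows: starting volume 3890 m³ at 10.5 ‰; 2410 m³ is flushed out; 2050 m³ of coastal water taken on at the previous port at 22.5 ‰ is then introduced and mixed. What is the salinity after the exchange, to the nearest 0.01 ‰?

Remaining after removal: 1,480 m³ at 10.5 ‰ (salt = 15,540)
After addition: salt = 15,540 + 2,050×22.5 = 61,665; volume = 3,530 m³
S = 61,665 / 3,530 = 17.4688 ‰

17.47 ‰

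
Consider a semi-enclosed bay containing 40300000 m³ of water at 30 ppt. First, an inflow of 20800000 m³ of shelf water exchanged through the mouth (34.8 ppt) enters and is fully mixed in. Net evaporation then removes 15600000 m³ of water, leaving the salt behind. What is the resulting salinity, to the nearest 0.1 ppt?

After mixing: salt = 40,300,000×30 + 20,800,000×34.8 = 1,932,840,000; volume = 61,100,000 m³
After evaporation: salt unchanged = 1,932,840,000; volume = 61,100,000 − 15,600,000 = 45,500,000 m³
S = 1,932,840,000 / 45,500,000 = 42.48 ppt

42.5 ppt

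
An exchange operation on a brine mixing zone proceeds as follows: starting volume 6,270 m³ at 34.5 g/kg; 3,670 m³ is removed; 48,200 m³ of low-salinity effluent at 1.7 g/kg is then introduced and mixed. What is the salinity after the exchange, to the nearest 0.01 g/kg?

3.38 g/kg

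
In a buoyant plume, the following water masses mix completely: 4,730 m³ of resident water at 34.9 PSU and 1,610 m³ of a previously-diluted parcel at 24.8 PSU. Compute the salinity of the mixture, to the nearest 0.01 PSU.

32.34 PSU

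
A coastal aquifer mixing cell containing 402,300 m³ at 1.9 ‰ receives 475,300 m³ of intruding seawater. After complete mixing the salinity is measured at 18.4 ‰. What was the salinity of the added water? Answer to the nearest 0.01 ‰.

Salt balance: 402,300×1.9 + 475,300×S = 877,600×18.4
764,370 + 475,300·S = 16,147,840
S = (16,147,840 − 764,370) / 475,300 = 32.3658 ‰

32.37 ‰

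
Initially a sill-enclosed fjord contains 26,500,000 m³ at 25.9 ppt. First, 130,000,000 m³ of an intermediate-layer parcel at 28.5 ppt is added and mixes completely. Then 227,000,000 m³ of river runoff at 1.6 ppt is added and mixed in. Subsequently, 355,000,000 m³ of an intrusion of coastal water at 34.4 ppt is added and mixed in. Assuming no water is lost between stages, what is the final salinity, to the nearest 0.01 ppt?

22.97 ppt

Mass of salt is conserved:
Initial salt = 26,500,000×25.9 = 686,350,000
After stage 1: salt = 686,350,000 + 130,000,000×28.5 = 4,391,350,000; volume = 156,500,000 m³; S = 28.06 ppt
After stage 2: salt = 4,391,350,000 + 227,000,000×1.6 = 4,754,550,000; volume = 383,500,000 m³; S = 12.398 ppt
After stage 3: salt = 4,754,550,000 + 355,000,000×34.4 = 16,966,550,000; volume = 738,500,000 m³
S = 16,966,550,000 / 738,500,000 = 22.9743 ppt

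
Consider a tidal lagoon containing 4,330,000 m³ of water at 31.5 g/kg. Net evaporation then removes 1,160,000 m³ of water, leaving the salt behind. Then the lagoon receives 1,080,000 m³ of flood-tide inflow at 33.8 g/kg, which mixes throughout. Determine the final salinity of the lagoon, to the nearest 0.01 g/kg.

40.68 g/kg

After evaporation: salt = 4,330,000×31.5 = 136,395,000; volume = 4,330,000 − 1,160,000 = 3,170,000 m³
After mixing: salt = 136,395,000 + 1,080,000×33.8 = 172,899,000; volume = 3,170,000 + 1,080,000 = 4,250,000 m³
S = 172,899,000 / 4,250,000 = 40.6821 g/kg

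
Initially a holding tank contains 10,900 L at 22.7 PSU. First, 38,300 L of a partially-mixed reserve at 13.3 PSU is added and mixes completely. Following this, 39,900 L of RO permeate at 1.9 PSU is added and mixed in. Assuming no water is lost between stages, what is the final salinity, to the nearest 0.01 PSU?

Conserving salt mass:
Initial salt = 10,900×22.7 = 247,430
After stage 1: salt = 247,430 + 38,300×13.3 = 756,820; volume = 49,200 L; S = 15.383 PSU
After stage 2: salt = 756,820 + 39,900×1.9 = 832,630; volume = 89,100 L
S = 832,630 / 89,100 = 9.3449 PSU

9.34 PSU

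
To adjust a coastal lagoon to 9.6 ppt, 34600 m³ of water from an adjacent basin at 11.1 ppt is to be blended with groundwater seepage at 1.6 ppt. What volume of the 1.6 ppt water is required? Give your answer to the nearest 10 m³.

6490 m³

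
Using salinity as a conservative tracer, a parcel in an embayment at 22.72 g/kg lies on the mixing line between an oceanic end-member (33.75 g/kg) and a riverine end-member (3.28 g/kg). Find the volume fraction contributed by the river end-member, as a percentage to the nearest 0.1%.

36.2%

Let f be the freshwater fraction. Salt balance per unit volume:
f×3.28 + (1−f)×33.75 = 22.72
f = (33.75 − 22.72) / (33.75 − 3.28) = 11.03/30.47 = 0.362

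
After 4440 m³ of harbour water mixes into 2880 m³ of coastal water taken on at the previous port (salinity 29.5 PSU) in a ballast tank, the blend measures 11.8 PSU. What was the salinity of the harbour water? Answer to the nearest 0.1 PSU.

0.3 PSU

Salt balance: 2,880×29.5 + 4,440×S = 7,320×11.8
84,960 + 4,440·S = 86,376
S = (86,376 − 84,960) / 4,440 = 0.3189 PSU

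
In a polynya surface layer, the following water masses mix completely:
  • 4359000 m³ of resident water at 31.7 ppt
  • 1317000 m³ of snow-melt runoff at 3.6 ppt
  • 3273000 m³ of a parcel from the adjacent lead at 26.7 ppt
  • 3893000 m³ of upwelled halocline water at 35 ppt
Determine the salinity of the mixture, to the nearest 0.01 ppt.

28.54 ppt

Mass of salt is conserved:
salt = 4,359,000×31.7 + 1,317,000×3.6 + 3,273,000×26.7 + 3,893,000×35 = 138,180,300 + 4,741,200 + 87,389,100 + 136,255,000 = 366,565,600
volume = 4,359,000 + 1,317,000 + 3,273,000 + 3,893,000 = 12,842,000 m³
S = 366,565,600 / 12,842,000 = 28.5443 ppt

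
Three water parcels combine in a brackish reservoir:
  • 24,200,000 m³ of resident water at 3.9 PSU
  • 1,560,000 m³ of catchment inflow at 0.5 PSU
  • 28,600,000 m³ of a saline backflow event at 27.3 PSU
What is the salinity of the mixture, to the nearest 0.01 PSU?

16.11 PSU

Mass of salt is conserved:
salt = 24,200,000×3.9 + 1,560,000×0.5 + 28,600,000×27.3 = 94,380,000 + 780,000 + 780,780,000 = 875,940,000
volume = 24,200,000 + 1,560,000 + 28,600,000 = 54,360,000 m³
S = 875,940,000 / 54,360,000 = 16.1137 PSU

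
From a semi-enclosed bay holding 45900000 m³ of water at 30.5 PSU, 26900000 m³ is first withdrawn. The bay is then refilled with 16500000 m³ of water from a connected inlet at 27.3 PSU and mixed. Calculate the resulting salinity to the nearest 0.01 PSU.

29.01 PSU

Remaining after removal: 19,000,000 m³ at 30.5 PSU (salt = 579,500,000)
After addition: salt = 579,500,000 + 16,500,000×27.3 = 1,029,950,000; volume = 35,500,000 m³
S = 1,029,950,000 / 35,500,000 = 29.0127 PSU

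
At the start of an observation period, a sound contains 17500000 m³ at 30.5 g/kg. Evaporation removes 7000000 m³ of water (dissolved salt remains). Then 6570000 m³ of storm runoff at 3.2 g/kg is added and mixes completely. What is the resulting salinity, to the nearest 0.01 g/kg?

32.50 g/kg

After evaporation: salt = 17,500,000×30.5 = 533,750,000; volume = 17,500,000 − 7,000,000 = 10,500,000 m³
After mixing: salt = 533,750,000 + 6,570,000×3.2 = 554,774,000; volume = 10,500,000 + 6,570,000 = 17,070,000 m³
S = 554,774,000 / 17,070,000 = 32.4999 g/kg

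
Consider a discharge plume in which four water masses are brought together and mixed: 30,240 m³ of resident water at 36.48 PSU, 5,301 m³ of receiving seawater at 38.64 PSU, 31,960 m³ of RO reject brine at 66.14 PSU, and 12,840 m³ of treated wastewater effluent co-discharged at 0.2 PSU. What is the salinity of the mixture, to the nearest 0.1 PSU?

Mass of salt is conserved:
salt = 30,240×36.48 + 5,301×38.64 + 31,960×66.14 + 12,840×0.2 = 1,103,155.2 + 204,830.64 + 2,113,834.4 + 2,568 = 3,424,388.24
volume = 30,240 + 5,301 + 31,960 + 12,840 = 80,341 m³
S = 3,424,388.24 / 80,341 = 42.623 PSU

42.6 PSU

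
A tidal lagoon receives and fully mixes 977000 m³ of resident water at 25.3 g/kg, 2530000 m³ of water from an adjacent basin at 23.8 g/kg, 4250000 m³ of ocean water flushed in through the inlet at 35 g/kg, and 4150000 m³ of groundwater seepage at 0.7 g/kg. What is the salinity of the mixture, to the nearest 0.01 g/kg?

19.87 g/kg

Mass of salt is conserved:
salt = 977,000×25.3 + 2,530,000×23.8 + 4,250,000×35 + 4,150,000×0.7 = 24,718,100 + 60,214,000 + 148,750,000 + 2,905,000 = 236,587,100
volume = 977,000 + 2,530,000 + 4,250,000 + 4,150,000 = 11,907,000 m³
S = 236,587,100 / 11,907,000 = 19.8696 g/kg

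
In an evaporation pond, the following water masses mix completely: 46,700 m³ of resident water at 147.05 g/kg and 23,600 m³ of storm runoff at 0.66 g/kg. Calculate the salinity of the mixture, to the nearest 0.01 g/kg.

97.91 g/kg

Mass of salt is conserved:
salt = 46,700×147.05 + 23,600×0.66 = 6,867,235 + 15,576 = 6,882,811
volume = 46,700 + 23,600 = 70,300 m³
S = 6,882,811 / 70,300 = 97.9063 g/kg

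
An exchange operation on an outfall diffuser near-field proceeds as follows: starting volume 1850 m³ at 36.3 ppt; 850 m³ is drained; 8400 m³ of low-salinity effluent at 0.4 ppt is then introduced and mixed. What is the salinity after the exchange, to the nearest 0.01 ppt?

4.22 ppt

Remaining after removal: 1,000 m³ at 36.3 ppt (salt = 36,300)
After addition: salt = 36,300 + 8,400×0.4 = 39,660; volume = 9,400 m³
S = 39,660 / 9,400 = 4.2191 ppt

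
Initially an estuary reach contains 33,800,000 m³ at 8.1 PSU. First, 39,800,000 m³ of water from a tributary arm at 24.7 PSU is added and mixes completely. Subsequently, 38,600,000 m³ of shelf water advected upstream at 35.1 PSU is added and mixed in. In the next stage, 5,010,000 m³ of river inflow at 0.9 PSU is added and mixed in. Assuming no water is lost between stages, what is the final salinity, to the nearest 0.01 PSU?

22.32 PSU

Mass of salt is conserved:
Initial salt = 33,800,000×8.1 = 273,780,000
After stage 1: salt = 273,780,000 + 39,800,000×24.7 = 1,256,840,000; volume = 73,600,000 m³; S = 17.077 PSU
After stage 2: salt = 1,256,840,000 + 38,600,000×35.1 = 2,611,700,000; volume = 112,200,000 m³; S = 23.277 PSU
After stage 3: salt = 2,611,700,000 + 5,010,000×0.9 = 2,616,209,000; volume = 117,210,000 m³
S = 2,616,209,000 / 117,210,000 = 22.3207 PSU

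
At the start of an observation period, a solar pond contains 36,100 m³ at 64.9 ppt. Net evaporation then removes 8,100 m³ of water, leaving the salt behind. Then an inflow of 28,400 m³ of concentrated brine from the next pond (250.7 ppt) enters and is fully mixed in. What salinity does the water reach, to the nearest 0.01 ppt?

After evaporation: salt = 36,100×64.9 = 2,342,890; volume = 36,100 − 8,100 = 28,000 m³
After mixing: salt = 2,342,890 + 28,400×250.7 = 9,462,770; volume = 28,000 + 28,400 = 56,400 m³
S = 9,462,770 / 56,400 = 167.7796 ppt

167.78 ppt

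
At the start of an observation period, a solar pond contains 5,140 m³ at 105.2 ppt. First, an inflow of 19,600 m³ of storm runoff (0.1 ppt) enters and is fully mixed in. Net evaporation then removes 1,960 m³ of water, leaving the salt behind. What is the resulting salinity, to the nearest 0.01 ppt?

After mixing: salt = 5,140×105.2 + 19,600×0.1 = 542,688; volume = 24,740 m³
After evaporation: salt unchanged = 542,688; volume = 24,740 − 1,960 = 22,780 m³
S = 542,688 / 22,780 = 23.823 ppt

23.82 ppt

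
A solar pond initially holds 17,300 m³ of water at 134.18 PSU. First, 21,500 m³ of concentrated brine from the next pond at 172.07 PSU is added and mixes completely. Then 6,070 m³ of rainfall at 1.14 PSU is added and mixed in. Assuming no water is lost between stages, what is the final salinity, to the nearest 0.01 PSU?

Mass of salt is conserved:
Initial salt = 17,300×134.18 = 2,321,314
After stage 1: salt = 2,321,314 + 21,500×172.07 = 6,020,819; volume = 38,800 m³; S = 155.176 PSU
After stage 2: salt = 6,020,819 + 6,070×1.14 = 6,027,738.8; volume = 44,870 m³
S = 6,027,738.8 / 44,870 = 134.3378 PSU

134.34 PSU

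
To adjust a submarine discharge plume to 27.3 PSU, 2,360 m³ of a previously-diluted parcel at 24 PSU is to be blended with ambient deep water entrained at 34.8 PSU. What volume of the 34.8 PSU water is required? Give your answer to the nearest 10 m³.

Salt balance: 2,360×24 + V×34.8 = (2,360+V)×27.3
56,640 + 34.8V = 64,428 + 27.3V
7,788 = 7.5V
V = 1,038.4 m³

1040 m³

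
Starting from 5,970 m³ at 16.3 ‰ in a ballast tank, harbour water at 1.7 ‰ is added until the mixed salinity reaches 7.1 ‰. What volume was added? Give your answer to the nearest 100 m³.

10200 m³

Salt balance: 5,970×16.3 + V×1.7 = (5,970+V)×7.1
97,311 + 1.7V = 42,387 + 7.1V
54,924 = 5.4V
V = 10,171.11 m³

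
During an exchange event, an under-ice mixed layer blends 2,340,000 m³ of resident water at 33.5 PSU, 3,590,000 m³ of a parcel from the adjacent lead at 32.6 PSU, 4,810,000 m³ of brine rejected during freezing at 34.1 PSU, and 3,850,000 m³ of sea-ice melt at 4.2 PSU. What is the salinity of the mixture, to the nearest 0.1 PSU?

Mass of salt is conserved:
salt = 2,340,000×33.5 + 3,590,000×32.6 + 4,810,000×34.1 + 3,850,000×4.2 = 78,390,000 + 117,034,000 + 164,021,000 + 16,170,000 = 375,615,000
volume = 2,340,000 + 3,590,000 + 4,810,000 + 3,850,000 = 14,590,000 m³
S = 375,615,000 / 14,590,000 = 25.745 PSU

25.7 PSU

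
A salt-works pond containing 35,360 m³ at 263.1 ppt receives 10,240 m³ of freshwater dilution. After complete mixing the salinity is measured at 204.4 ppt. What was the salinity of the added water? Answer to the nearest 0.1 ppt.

Salt balance: 35,360×263.1 + 10,240×S = 45,600×204.4
9,303,216 + 10,240·S = 9,320,640
S = (9,320,640 − 9,303,216) / 10,240 = 1.7016 ppt

1.7 ppt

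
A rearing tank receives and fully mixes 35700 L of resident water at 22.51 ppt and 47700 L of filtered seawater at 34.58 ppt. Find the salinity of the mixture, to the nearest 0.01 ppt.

29.41 ppt

Weighted by volume,
salt = 35,700×22.51 + 47,700×34.58 = 803,607 + 1,649,466 = 2,453,073
volume = 35,700 + 47,700 = 83,400 L
S = 2,453,073 / 83,400 = 29.4133 ppt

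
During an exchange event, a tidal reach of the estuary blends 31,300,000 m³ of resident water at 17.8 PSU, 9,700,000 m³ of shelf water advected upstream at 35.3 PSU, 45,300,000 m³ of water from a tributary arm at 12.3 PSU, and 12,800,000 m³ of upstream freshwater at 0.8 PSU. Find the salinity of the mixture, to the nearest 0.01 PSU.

Salt balance:
salt = 31,300,000×17.8 + 9,700,000×35.3 + 45,300,000×12.3 + 12,800,000×0.8 = 557,140,000 + 342,410,000 + 557,190,000 + 10,240,000 = 1,466,980,000
volume = 31,300,000 + 9,700,000 + 45,300,000 + 12,800,000 = 99,100,000 m³
S = 1,466,980,000 / 99,100,000 = 14.803 PSU

14.80 PSU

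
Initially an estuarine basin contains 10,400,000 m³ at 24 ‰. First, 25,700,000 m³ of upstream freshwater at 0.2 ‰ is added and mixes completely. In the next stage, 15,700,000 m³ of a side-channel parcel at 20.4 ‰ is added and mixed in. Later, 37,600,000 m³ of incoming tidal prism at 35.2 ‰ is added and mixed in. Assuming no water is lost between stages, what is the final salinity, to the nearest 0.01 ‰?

Total salt / total volume:
Initial salt = 10,400,000×24 = 249,600,000
After stage 1: salt = 249,600,000 + 25,700,000×0.2 = 254,740,000; volume = 36,100,000 m³; S = 7.057 ‰
After stage 2: salt = 254,740,000 + 15,700,000×20.4 = 575,020,000; volume = 51,800,000 m³; S = 11.101 ‰
After stage 3: salt = 575,020,000 + 37,600,000×35.2 = 1,898,540,000; volume = 89,400,000 m³
S = 1,898,540,000 / 89,400,000 = 21.2365 ‰

21.24 ‰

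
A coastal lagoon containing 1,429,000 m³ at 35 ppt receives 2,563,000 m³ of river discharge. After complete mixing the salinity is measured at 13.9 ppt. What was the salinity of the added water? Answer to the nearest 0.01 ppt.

Salt balance: 1,429,000×35 + 2,563,000×S = 3,992,000×13.9
50,015,000 + 2,563,000·S = 55,488,800
S = (55,488,800 − 50,015,000) / 2,563,000 = 2.1357 ppt

2.14 ppt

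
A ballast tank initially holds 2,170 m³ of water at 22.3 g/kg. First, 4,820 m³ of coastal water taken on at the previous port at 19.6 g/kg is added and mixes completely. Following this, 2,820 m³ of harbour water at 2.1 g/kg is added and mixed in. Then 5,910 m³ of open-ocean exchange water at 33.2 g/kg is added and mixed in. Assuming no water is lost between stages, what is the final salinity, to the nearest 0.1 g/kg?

21.9 g/kg

Weighted by volume,
Initial salt = 2,170×22.3 = 48,391
After stage 1: salt = 48,391 + 4,820×19.6 = 142,863; volume = 6,990 m³; S = 20.438 g/kg
After stage 2: salt = 142,863 + 2,820×2.1 = 148,785; volume = 9,810 m³; S = 15.167 g/kg
After stage 3: salt = 148,785 + 5,910×33.2 = 344,997; volume = 15,720 m³
S = 344,997 / 15,720 = 21.9464 g/kg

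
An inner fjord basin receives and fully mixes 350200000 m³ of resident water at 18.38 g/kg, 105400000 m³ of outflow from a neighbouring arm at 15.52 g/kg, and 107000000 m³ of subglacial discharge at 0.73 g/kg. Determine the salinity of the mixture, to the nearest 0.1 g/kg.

Salt balance:
salt = 350,200,000×18.38 + 105,400,000×15.52 + 107,000,000×0.73 = 6,436,676,000 + 1,635,808,000 + 78,110,000 = 8,150,594,000
volume = 350,200,000 + 105,400,000 + 107,000,000 = 562,600,000 m³
S = 8,150,594,000 / 562,600,000 = 14.487 g/kg

14.5 g/kg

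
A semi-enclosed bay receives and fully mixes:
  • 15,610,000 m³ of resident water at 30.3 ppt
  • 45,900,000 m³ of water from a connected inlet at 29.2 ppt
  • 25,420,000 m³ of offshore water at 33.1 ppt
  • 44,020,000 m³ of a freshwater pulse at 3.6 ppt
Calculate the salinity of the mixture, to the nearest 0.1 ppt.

21.5 ppt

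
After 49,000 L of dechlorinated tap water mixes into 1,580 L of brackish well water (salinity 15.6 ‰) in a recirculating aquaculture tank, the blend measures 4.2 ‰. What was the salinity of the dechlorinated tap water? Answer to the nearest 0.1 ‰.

3.8 ‰

Salt balance: 1,580×15.6 + 49,000×S = 50,580×4.2
24,648 + 49,000·S = 212,436
S = (212,436 − 24,648) / 49,000 = 3.8324 ‰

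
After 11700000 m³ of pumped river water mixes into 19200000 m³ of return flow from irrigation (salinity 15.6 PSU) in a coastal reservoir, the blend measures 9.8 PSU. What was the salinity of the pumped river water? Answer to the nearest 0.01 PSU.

0.28 PSU

Salt balance: 19,200,000×15.6 + 11,700,000×S = 30,900,000×9.8
299,520,000 + 11,700,000·S = 302,820,000
S = (302,820,000 − 299,520,000) / 11,700,000 = 0.2821 PSU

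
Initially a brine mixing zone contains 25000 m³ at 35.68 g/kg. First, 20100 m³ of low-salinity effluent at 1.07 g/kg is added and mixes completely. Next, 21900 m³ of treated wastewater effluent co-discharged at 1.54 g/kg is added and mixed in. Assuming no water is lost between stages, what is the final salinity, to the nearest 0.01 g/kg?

Total salt / total volume:
Initial salt = 25,000×35.68 = 892,000
After stage 1: salt = 892,000 + 20,100×1.07 = 913,507; volume = 45,100 m³; S = 20.255 g/kg
After stage 2: salt = 913,507 + 21,900×1.54 = 947,233; volume = 67,000 m³
S = 947,233 / 67,000 = 14.1378 g/kg

14.14 g/kg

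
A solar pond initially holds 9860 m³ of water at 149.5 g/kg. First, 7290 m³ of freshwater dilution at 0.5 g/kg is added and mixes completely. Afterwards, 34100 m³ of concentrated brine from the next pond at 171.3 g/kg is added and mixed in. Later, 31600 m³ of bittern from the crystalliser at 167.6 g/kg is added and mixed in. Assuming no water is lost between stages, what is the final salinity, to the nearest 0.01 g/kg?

Mass of salt is conserved:
Initial salt = 9,860×149.5 = 1,474,070
After stage 1: salt = 1,474,070 + 7,290×0.5 = 1,477,715; volume = 17,150 m³; S = 86.164 g/kg
After stage 2: salt = 1,477,715 + 34,100×171.3 = 7,319,045; volume = 51,250 m³; S = 142.811 g/kg
After stage 3: salt = 7,319,045 + 31,600×167.6 = 12,615,205; volume = 82,850 m³
S = 12,615,205 / 82,850 = 152.2656 g/kg

152.27 g/kg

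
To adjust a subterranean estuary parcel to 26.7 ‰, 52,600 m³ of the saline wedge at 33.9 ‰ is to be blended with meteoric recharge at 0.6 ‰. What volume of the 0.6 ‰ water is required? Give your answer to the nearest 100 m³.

Salt balance: 52,600×33.9 + V×0.6 = (52,600+V)×26.7
1,783,140 + 0.6V = 1,404,420 + 26.7V
378,720 = 26.1V
V = 14,510.34 m³

14500 m³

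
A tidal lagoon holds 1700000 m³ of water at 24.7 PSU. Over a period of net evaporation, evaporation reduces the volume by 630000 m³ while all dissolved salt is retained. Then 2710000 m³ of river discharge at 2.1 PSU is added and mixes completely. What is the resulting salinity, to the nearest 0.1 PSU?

12.6 PSU

After evaporation: salt = 1,700,000×24.7 = 41,990,000; volume = 1,700,000 − 630,000 = 1,070,000 m³
After mixing: salt = 41,990,000 + 2,710,000×2.1 = 47,681,000; volume = 1,070,000 + 2,710,000 = 3,780,000 m³
S = 47,681,000 / 3,780,000 = 12.614 PSU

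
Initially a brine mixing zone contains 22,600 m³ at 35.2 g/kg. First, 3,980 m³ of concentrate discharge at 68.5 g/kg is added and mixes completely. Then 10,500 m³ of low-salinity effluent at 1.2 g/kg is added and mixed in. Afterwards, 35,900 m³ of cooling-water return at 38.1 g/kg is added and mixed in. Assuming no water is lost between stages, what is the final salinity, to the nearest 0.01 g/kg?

33.55 g/kg

Total salt / total volume:
Initial salt = 22,600×35.2 = 795,520
After stage 1: salt = 795,520 + 3,980×68.5 = 1,068,150; volume = 26,580 m³; S = 40.186 g/kg
After stage 2: salt = 1,068,150 + 10,500×1.2 = 1,080,750; volume = 37,080 m³; S = 29.146 g/kg
After stage 3: salt = 1,080,750 + 35,900×38.1 = 2,448,540; volume = 72,980 m³
S = 2,448,540 / 72,980 = 33.5508 g/kg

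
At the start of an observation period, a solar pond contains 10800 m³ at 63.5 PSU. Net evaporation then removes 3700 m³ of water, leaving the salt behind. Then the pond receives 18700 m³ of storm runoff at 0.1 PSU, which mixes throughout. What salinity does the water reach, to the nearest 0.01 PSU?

After evaporation: salt = 10,800×63.5 = 685,800; volume = 10,800 − 3,700 = 7,100 m³
After mixing: salt = 685,800 + 18,700×0.1 = 687,670; volume = 7,100 + 18,700 = 25,800 m³
S = 687,670 / 25,800 = 26.6539 PSU

26.65 PSU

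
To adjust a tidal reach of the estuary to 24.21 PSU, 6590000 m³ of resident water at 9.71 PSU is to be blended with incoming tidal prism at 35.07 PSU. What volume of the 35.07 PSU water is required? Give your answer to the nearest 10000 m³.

8800000 m³

Salt balance: 6,590,000×9.71 + V×35.07 = (6,590,000+V)×24.21
63,988,900 + 35.07V = 159,543,900 + 24.21V
95,555,000 = 10.86V
V = 8,798,802.95 m³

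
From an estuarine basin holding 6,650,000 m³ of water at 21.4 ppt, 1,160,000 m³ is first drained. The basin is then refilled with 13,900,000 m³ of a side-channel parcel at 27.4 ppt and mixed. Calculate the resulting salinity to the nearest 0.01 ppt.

25.70 ppt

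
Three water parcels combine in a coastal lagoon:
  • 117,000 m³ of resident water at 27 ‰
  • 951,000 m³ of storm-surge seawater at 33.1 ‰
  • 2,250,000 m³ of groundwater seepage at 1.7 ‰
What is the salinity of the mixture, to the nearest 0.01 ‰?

By conservation of dissolved salt,
salt = 117,000×27 + 951,000×33.1 + 2,250,000×1.7 = 3,159,000 + 31,478,100 + 3,825,000 = 38,462,100
volume = 117,000 + 951,000 + 2,250,000 = 3,318,000 m³
S = 38,462,100 / 3,318,000 = 11.592 ‰

11.59 ‰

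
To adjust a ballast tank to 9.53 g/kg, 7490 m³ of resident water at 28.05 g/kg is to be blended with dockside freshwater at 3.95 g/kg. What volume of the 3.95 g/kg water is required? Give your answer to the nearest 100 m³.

24900 m³

Salt balance: 7,490×28.05 + V×3.95 = (7,490+V)×9.53
210,094.5 + 3.95V = 71,379.7 + 9.53V
138,714.8 = 5.58V
V = 24,859.28 m³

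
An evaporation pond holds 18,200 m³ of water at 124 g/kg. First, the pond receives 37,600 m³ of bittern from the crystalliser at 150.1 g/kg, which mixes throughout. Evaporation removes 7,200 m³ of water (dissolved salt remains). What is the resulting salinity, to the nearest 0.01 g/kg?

162.56 g/kg

After mixing: salt = 18,200×124 + 37,600×150.1 = 7,900,560; volume = 55,800 m³
After evaporation: salt unchanged = 7,900,560; volume = 55,800 − 7,200 = 48,600 m³
S = 7,900,560 / 48,600 = 162.563 g/kg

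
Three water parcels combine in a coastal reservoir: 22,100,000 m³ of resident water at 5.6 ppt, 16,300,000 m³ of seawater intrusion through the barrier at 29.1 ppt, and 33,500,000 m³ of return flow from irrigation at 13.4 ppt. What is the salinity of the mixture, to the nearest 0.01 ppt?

14.56 ppt

Salt balance:
salt = 22,100,000×5.6 + 16,300,000×29.1 + 33,500,000×13.4 = 123,760,000 + 474,330,000 + 448,900,000 = 1,046,990,000
volume = 22,100,000 + 16,300,000 + 33,500,000 = 71,900,000 m³
S = 1,046,990,000 / 71,900,000 = 14.5618 ppt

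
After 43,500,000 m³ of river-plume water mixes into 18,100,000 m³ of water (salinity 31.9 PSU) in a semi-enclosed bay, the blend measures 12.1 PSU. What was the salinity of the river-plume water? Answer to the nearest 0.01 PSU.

Salt balance: 18,100,000×31.9 + 43,500,000×S = 61,600,000×12.1
577,390,000 + 43,500,000·S = 745,360,000
S = (745,360,000 − 577,390,000) / 43,500,000 = 3.8614 PSU

3.86 PSU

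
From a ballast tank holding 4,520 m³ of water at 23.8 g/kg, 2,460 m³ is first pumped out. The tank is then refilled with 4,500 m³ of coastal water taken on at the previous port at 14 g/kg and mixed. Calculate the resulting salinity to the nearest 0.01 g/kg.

Remaining after removal: 2,060 m³ at 23.8 g/kg (salt = 49,028)
After addition: salt = 49,028 + 4,500×14 = 112,028; volume = 6,560 m³
S = 112,028 / 6,560 = 17.0774 g/kg

17.08 g/kg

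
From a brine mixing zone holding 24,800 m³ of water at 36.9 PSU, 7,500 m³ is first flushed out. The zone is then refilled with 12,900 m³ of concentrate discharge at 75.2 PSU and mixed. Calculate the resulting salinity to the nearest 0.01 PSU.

53.26 PSU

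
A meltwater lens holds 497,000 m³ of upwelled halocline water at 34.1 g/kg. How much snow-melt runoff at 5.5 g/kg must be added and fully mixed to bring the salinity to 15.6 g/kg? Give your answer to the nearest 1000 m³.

910000 m³

Salt balance: 497,000×34.1 + V×5.5 = (497,000+V)×15.6
16,947,700 + 5.5V = 7,753,200 + 15.6V
9,194,500 = 10.1V
V = 910,346.53 m³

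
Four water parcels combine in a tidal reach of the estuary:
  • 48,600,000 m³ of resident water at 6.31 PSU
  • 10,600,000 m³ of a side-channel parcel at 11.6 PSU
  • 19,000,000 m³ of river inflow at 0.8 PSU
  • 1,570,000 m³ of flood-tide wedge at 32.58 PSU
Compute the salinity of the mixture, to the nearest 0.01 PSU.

Weighted by volume,
salt = 48,600,000×6.31 + 10,600,000×11.6 + 19,000,000×0.8 + 1,570,000×32.58 = 306,666,000 + 122,960,000 + 15,200,000 + 51,150,600 = 495,976,600
volume = 48,600,000 + 10,600,000 + 19,000,000 + 1,570,000 = 79,770,000 m³
S = 495,976,600 / 79,770,000 = 6.2176 PSU

6.22 PSU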